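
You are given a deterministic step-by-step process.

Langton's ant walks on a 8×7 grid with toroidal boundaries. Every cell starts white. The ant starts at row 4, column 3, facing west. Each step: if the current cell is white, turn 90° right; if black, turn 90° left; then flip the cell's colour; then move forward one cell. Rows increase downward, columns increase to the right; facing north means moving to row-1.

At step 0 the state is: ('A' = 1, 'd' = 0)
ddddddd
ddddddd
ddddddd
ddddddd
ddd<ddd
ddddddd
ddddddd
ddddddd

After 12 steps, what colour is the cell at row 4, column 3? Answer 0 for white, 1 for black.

step 0: ddddddd
ddddddd
ddddddd
ddddddd
ddd<ddd
ddddddd
ddddddd
ddddddd
step 1: ddddddd
ddddddd
ddddddd
ddd^ddd
dddAddd
ddddddd
ddddddd
ddddddd
step 2: ddddddd
ddddddd
ddddddd
dddA>dd
dddAddd
ddddddd
ddddddd
ddddddd
step 3: ddddddd
ddddddd
ddddddd
dddAAdd
dddAvdd
ddddddd
ddddddd
ddddddd
step 4: ddddddd
ddddddd
ddddddd
dddAAdd
ddd<Add
ddddddd
ddddddd
ddddddd
step 5: ddddddd
ddddddd
ddddddd
dddAAdd
ddddAdd
dddvddd
ddddddd
ddddddd
step 6: ddddddd
ddddddd
ddddddd
dddAAdd
ddddAdd
dd<Addd
ddddddd
ddddddd
step 7: ddddddd
ddddddd
ddddddd
dddAAdd
dd^dAdd
ddAAddd
ddddddd
ddddddd
step 8: ddddddd
ddddddd
ddddddd
dddAAdd
ddA>Add
ddAAddd
ddddddd
ddddddd
step 9: ddddddd
ddddddd
ddddddd
dddAAdd
ddAAAdd
ddAvddd
ddddddd
ddddddd
step 10: ddddddd
ddddddd
ddddddd
dddAAdd
ddAAAdd
ddAd>dd
ddddddd
ddddddd
step 11: ddddddd
ddddddd
ddddddd
dddAAdd
ddAAAdd
ddAdAdd
ddddvdd
ddddddd
step 12: ddddddd
ddddddd
ddddddd
dddAAdd
ddAAAdd
ddAdAdd
ddd<Add
ddddddd

1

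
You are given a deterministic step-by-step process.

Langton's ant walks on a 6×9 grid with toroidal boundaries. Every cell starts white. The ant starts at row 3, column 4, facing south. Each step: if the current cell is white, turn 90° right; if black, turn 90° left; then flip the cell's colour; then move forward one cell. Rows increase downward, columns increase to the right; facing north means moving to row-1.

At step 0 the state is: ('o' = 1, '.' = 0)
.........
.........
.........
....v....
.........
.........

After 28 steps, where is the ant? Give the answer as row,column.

t=0: .........
.........
.........
....v....
.........
.........
t=1: .........
.........
.........
...<o....
.........
.........
t=2: .........
.........
...^.....
...oo....
.........
.........
t=3: .........
.........
...o>....
...oo....
.........
.........
t=4: .........
.........
...oo....
...ov....
.........
.........
t=5: .........
.........
...oo....
...o.>...
.........
.........
t=6: .........
.........
...oo....
...o.o...
.....v...
.........
t=7: .........
.........
...oo....
...o.o...
....<o...
.........
t=8: .........
.........
...oo....
...o^o...
....oo...
.........
t=9: .........
.........
...oo....
...oo>...
....oo...
.........
t=10: .........
.........
...oo^...
...oo....
....oo...
.........
t=11: .........
.........
...ooo>..
...oo....
....oo...
.........
t=12: .........
.........
...oooo..
...oo.v..
....oo...
.........
t=13: .........
.........
...oooo..
...oo<o..
....oo...
.........
t=14: .........
.........
...oo^o..
...oooo..
....oo...
.........
t=15: .........
.........
...o<.o..
...oooo..
....oo...
.........
t=16: .........
.........
...o..o..
...ovoo..
....oo...
.........
t=17: .........
.........
...o..o..
...o.>o..
....oo...
.........
t=18: .........
.........
...o.^o..
...o..o..
....oo...
.........
t=19: .........
.........
...o.o>..
...o..o..
....oo...
.........
t=20: .........
......^..
...o.o...
...o..o..
....oo...
.........
t=21: .........
......o>.
...o.o...
...o..o..
....oo...
.........
t=22: .........
......oo.
...o.o.v.
...o..o..
....oo...
.........
t=23: .........
......oo.
...o.o<o.
...o..o..
....oo...
.........
t=24: .........
......^o.
...o.ooo.
...o..o..
....oo...
.........
t=25: .........
.....<.o.
...o.ooo.
...o..o..
....oo...
.........
t=26: .....^...
.....o.o.
...o.ooo.
...o..o..
....oo...
.........
t=27: .....o>..
.....o.o.
...o.ooo.
...o..o..
....oo...
.........
t=28: .....oo..
.....ovo.
...o.ooo.
...o..o..
....oo...
.........

1,6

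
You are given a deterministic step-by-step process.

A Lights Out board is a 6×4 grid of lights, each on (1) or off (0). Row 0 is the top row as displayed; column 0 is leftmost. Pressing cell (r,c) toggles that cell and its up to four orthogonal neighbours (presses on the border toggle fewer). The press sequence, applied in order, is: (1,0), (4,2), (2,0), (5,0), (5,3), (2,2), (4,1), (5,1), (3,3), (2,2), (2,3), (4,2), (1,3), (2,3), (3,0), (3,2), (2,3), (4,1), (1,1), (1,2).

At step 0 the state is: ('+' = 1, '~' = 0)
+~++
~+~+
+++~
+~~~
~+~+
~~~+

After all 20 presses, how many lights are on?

9

t=0: +~++
~+~+
+++~
+~~~
~+~+
~~~+
t=1: ~~++
+~~+
~++~
+~~~
~+~+
~~~+
t=2: ~~++
+~~+
~++~
+~+~
~~+~
~~++
t=3: ~~++
~~~+
+~+~
~~+~
~~+~
~~++
t=4: ~~++
~~~+
+~+~
~~+~
+~+~
++++
t=5: ~~++
~~~+
+~+~
~~+~
+~++
++~~
t=6: ~~++
~~++
++~+
~~~~
+~++
++~~
t=7: ~~++
~~++
++~+
~+~~
~+~+
+~~~
t=8: ~~++
~~++
++~+
~+~~
~~~+
~++~
t=9: ~~++
~~++
++~~
~+++
~~~~
~++~
t=10: ~~++
~~~+
+~++
~+~+
~~~~
~++~
t=11: ~~++
~~~~
+~~~
~+~~
~~~~
~++~
t=12: ~~++
~~~~
+~~~
~++~
~+++
~+~~
t=13: ~~+~
~~++
+~~+
~++~
~+++
~+~~
t=14: ~~+~
~~+~
+~+~
~+++
~+++
~+~~
t=15: ~~+~
~~+~
~~+~
+~++
++++
~+~~
t=16: ~~+~
~~+~
~~~~
++~~
++~+
~+~~
t=17: ~~+~
~~++
~~++
++~+
++~+
~+~~
t=18: ~~+~
~~++
~~++
+~~+
~~++
~~~~
t=19: ~++~
++~+
~+++
+~~+
~~++
~~~~
t=20: ~+~~
+~+~
~+~+
+~~+
~~++
~~~~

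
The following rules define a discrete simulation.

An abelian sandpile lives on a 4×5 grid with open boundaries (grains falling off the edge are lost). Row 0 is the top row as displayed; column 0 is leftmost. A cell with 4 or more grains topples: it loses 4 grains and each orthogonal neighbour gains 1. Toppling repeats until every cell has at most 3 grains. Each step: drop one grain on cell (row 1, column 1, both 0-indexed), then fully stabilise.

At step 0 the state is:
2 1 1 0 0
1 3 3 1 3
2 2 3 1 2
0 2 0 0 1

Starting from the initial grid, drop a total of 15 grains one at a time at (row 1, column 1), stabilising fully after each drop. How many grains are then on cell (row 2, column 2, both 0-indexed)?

step 0: 2 1 1 0 0
1 3 3 1 3
2 2 3 1 2
0 2 0 0 1
step 1: 2 2 2 0 0
2 2 1 2 3
3 0 1 2 2
0 3 1 0 1
step 2: 2 2 2 0 0
2 3 1 2 3
3 0 1 2 2
0 3 1 0 1
step 3: 2 3 2 0 0
3 0 2 2 3
3 1 1 2 2
0 3 1 0 1
step 4: 2 3 2 0 0
3 1 2 2 3
3 1 1 2 2
0 3 1 0 1
step 5: 2 3 2 0 0
3 2 2 2 3
3 1 1 2 2
0 3 1 0 1
step 6: 2 3 2 0 0
3 3 2 2 3
3 1 1 2 2
0 3 1 0 1
step 7: 0 1 3 0 0
2 2 3 2 3
0 3 1 2 2
1 3 1 0 1
step 8: 0 1 3 0 0
2 3 3 2 3
0 3 1 2 2
1 3 1 0 1
step 9: 0 3 0 1 0
3 2 1 3 3
1 1 3 2 2
2 0 2 0 1
step 10: 0 3 0 1 0
3 3 1 3 3
1 1 3 2 2
2 0 2 0 1
step 11: 2 0 1 1 0
0 2 2 3 3
2 2 3 2 2
2 0 2 0 1
step 12: 2 0 1 1 0
0 3 2 3 3
2 2 3 2 2
2 0 2 0 1
step 13: 2 1 1 1 0
1 0 3 3 3
2 3 3 2 2
2 0 2 0 1
step 14: 2 1 1 1 0
1 1 3 3 3
2 3 3 2 2
2 0 2 0 1
step 15: 2 1 1 1 0
1 2 3 3 3
2 3 3 2 2
2 0 2 0 1

3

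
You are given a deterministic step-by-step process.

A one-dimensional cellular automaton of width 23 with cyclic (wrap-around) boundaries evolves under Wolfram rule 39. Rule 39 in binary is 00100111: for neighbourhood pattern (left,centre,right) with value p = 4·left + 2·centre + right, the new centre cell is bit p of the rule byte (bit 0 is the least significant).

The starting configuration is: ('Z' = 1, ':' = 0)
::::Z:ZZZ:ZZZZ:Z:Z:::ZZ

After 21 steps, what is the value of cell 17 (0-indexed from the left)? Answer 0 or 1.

gen 0: ::::Z:ZZZ:ZZZZ:Z:Z:::ZZ
gen 1: :ZZZZZ:::Z::::ZZZZ:ZZ::
gen 2: Z::::::ZZZ:ZZZ::::Z:::Z
gen 3: ::ZZZZZ:::Z::::ZZZZ:ZZ:
gen 4: ZZ::::::ZZZ:ZZZ::::Z:::
gen 5: :::ZZZZZ:::Z::::ZZZZ:ZZ
gen 6: :ZZ::::::ZZZ:ZZZ::::Z::
gen 7: Z:::ZZZZZ:::Z::::ZZZZ:Z
gen 8: ::ZZ::::::ZZZ:ZZZ::::Z:
gen 9: ZZ:::ZZZZZ:::Z::::ZZZZ:
gen 10: :::ZZ::::::ZZZ:ZZZ::::Z
gen 11: :ZZ:::ZZZZZ:::Z::::ZZZZ
gen 12: Z:::ZZ::::::ZZZ:ZZZ::::
gen 13: Z:ZZ:::ZZZZZ:::Z::::ZZZ
gen 14: :Z:::ZZ::::::ZZZ:ZZZ:::
gen 15: ZZ:ZZ:::ZZZZZ:::Z::::ZZ
gen 16: ::Z:::ZZ::::::ZZZ:ZZZ::
gen 17: ZZZ:ZZ:::ZZZZZ:::Z::::Z
gen 18: :::Z:::ZZ::::::ZZZ:ZZZ:
gen 19: ZZZZ:ZZ:::ZZZZZ:::Z::::
gen 20: ::::Z:::ZZ::::::ZZZ:ZZZ
gen 21: :ZZZZ:ZZ:::ZZZZZ:::Z:::

0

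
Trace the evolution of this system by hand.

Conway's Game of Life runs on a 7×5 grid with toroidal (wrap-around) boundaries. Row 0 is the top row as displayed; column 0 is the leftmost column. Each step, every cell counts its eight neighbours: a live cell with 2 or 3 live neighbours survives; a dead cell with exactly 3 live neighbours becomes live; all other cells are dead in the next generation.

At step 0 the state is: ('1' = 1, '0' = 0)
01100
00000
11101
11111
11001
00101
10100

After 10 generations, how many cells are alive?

k=0  01100
00000
11101
11111
11001
00101
10100
k=1  01100
00010
00000
00000
00000
00101
10100
k=2  01110
00100
00000
00000
00000
01010
10100
k=3  00010
01110
00000
00000
00000
01100
10001
k=4  11010
00110
00100
00000
00000
11000
11111
k=5  00000
00011
00110
00000
00000
00010
00010
k=6  00011
00111
00111
00000
00000
00000
00000
k=7  00101
10000
00101
00010
00000
00000
00000
k=8  00000
11001
00011
00010
00000
00000
00000
k=9  10000
10011
00110
00011
00000
00000
00000
k=10  10000
11110
10100
00111
00000
00000
00000

10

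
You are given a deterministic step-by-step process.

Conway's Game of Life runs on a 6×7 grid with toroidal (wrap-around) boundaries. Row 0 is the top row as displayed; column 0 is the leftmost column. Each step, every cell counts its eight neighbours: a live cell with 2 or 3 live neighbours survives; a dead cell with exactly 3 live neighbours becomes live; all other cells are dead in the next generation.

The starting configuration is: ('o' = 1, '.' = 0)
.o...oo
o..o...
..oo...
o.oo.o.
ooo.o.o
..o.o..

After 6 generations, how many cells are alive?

t=0: .o...oo
o..o...
..oo...
o.oo.o.
ooo.o.o
..o.o..
t=1: ooooooo
oo.oo.o
......o
o....o.
o...o.o
..o.o..
t=2: .......
.......
.o..o..
o....o.
oo.oo.o
..o....
t=3: .......
.......
.......
..oo.o.
ooooooo
oooo...
t=4: .oo....
.......
.......
o....o.
.....o.
.....o.
t=5: .......
.......
.......
......o
....oo.
.......
t=6: .......
.......
.......
.....o.
.....o.
.......

2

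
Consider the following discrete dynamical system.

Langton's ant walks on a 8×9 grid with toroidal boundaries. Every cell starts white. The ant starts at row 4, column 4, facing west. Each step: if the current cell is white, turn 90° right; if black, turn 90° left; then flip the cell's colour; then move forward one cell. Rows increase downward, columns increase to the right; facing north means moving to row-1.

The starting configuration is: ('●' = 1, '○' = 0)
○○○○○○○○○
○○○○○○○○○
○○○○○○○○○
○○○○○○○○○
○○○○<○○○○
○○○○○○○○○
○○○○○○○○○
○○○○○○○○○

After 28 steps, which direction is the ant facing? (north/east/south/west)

step 0: ○○○○○○○○○
○○○○○○○○○
○○○○○○○○○
○○○○○○○○○
○○○○<○○○○
○○○○○○○○○
○○○○○○○○○
○○○○○○○○○
step 1: ○○○○○○○○○
○○○○○○○○○
○○○○○○○○○
○○○○^○○○○
○○○○●○○○○
○○○○○○○○○
○○○○○○○○○
○○○○○○○○○
step 2: ○○○○○○○○○
○○○○○○○○○
○○○○○○○○○
○○○○●>○○○
○○○○●○○○○
○○○○○○○○○
○○○○○○○○○
○○○○○○○○○
step 3: ○○○○○○○○○
○○○○○○○○○
○○○○○○○○○
○○○○●●○○○
○○○○●v○○○
○○○○○○○○○
○○○○○○○○○
○○○○○○○○○
step 4: ○○○○○○○○○
○○○○○○○○○
○○○○○○○○○
○○○○●●○○○
○○○○<●○○○
○○○○○○○○○
○○○○○○○○○
○○○○○○○○○
step 5: ○○○○○○○○○
○○○○○○○○○
○○○○○○○○○
○○○○●●○○○
○○○○○●○○○
○○○○v○○○○
○○○○○○○○○
○○○○○○○○○
step 6: ○○○○○○○○○
○○○○○○○○○
○○○○○○○○○
○○○○●●○○○
○○○○○●○○○
○○○<●○○○○
○○○○○○○○○
○○○○○○○○○
step 7: ○○○○○○○○○
○○○○○○○○○
○○○○○○○○○
○○○○●●○○○
○○○^○●○○○
○○○●●○○○○
○○○○○○○○○
○○○○○○○○○
step 8: ○○○○○○○○○
○○○○○○○○○
○○○○○○○○○
○○○○●●○○○
○○○●>●○○○
○○○●●○○○○
○○○○○○○○○
○○○○○○○○○
step 9: ○○○○○○○○○
○○○○○○○○○
○○○○○○○○○
○○○○●●○○○
○○○●●●○○○
○○○●v○○○○
○○○○○○○○○
○○○○○○○○○
step 10: ○○○○○○○○○
○○○○○○○○○
○○○○○○○○○
○○○○●●○○○
○○○●●●○○○
○○○●○>○○○
○○○○○○○○○
○○○○○○○○○
step 11: ○○○○○○○○○
○○○○○○○○○
○○○○○○○○○
○○○○●●○○○
○○○●●●○○○
○○○●○●○○○
○○○○○v○○○
○○○○○○○○○
step 12: ○○○○○○○○○
○○○○○○○○○
○○○○○○○○○
○○○○●●○○○
○○○●●●○○○
○○○●○●○○○
○○○○<●○○○
○○○○○○○○○
step 13: ○○○○○○○○○
○○○○○○○○○
○○○○○○○○○
○○○○●●○○○
○○○●●●○○○
○○○●^●○○○
○○○○●●○○○
○○○○○○○○○
step 14: ○○○○○○○○○
○○○○○○○○○
○○○○○○○○○
○○○○●●○○○
○○○●●●○○○
○○○●●>○○○
○○○○●●○○○
○○○○○○○○○
step 15: ○○○○○○○○○
○○○○○○○○○
○○○○○○○○○
○○○○●●○○○
○○○●●^○○○
○○○●●○○○○
○○○○●●○○○
○○○○○○○○○
step 16: ○○○○○○○○○
○○○○○○○○○
○○○○○○○○○
○○○○●●○○○
○○○●<○○○○
○○○●●○○○○
○○○○●●○○○
○○○○○○○○○
step 17: ○○○○○○○○○
○○○○○○○○○
○○○○○○○○○
○○○○●●○○○
○○○●○○○○○
○○○●v○○○○
○○○○●●○○○
○○○○○○○○○
step 18: ○○○○○○○○○
○○○○○○○○○
○○○○○○○○○
○○○○●●○○○
○○○●○○○○○
○○○●○>○○○
○○○○●●○○○
○○○○○○○○○
step 19: ○○○○○○○○○
○○○○○○○○○
○○○○○○○○○
○○○○●●○○○
○○○●○○○○○
○○○●○●○○○
○○○○●v○○○
○○○○○○○○○
step 20: ○○○○○○○○○
○○○○○○○○○
○○○○○○○○○
○○○○●●○○○
○○○●○○○○○
○○○●○●○○○
○○○○●○>○○
○○○○○○○○○
step 21: ○○○○○○○○○
○○○○○○○○○
○○○○○○○○○
○○○○●●○○○
○○○●○○○○○
○○○●○●○○○
○○○○●○●○○
○○○○○○v○○
step 22: ○○○○○○○○○
○○○○○○○○○
○○○○○○○○○
○○○○●●○○○
○○○●○○○○○
○○○●○●○○○
○○○○●○●○○
○○○○○<●○○
step 23: ○○○○○○○○○
○○○○○○○○○
○○○○○○○○○
○○○○●●○○○
○○○●○○○○○
○○○●○●○○○
○○○○●^●○○
○○○○○●●○○
step 24: ○○○○○○○○○
○○○○○○○○○
○○○○○○○○○
○○○○●●○○○
○○○●○○○○○
○○○●○●○○○
○○○○●●>○○
○○○○○●●○○
step 25: ○○○○○○○○○
○○○○○○○○○
○○○○○○○○○
○○○○●●○○○
○○○●○○○○○
○○○●○●^○○
○○○○●●○○○
○○○○○●●○○
step 26: ○○○○○○○○○
○○○○○○○○○
○○○○○○○○○
○○○○●●○○○
○○○●○○○○○
○○○●○●●>○
○○○○●●○○○
○○○○○●●○○
step 27: ○○○○○○○○○
○○○○○○○○○
○○○○○○○○○
○○○○●●○○○
○○○●○○○○○
○○○●○●●●○
○○○○●●○v○
○○○○○●●○○
step 28: ○○○○○○○○○
○○○○○○○○○
○○○○○○○○○
○○○○●●○○○
○○○●○○○○○
○○○●○●●●○
○○○○●●<●○
○○○○○●●○○

west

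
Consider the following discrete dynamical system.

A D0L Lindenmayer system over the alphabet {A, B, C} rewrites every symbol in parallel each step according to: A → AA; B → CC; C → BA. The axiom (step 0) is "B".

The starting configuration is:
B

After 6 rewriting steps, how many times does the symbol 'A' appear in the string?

step 0: B
step 1: CC
step 2: BABA
step 3: CCAACCAA
step 4: BABAAAAABABAAAAA
step 5: CCAACCAAAAAAAAAACCAACCAAAAAAAAAA
step 6: BABAAAAABABAAAAAAAAAAAAAAAAAAAAABABAAAAABABAAAAAAAAAAAAAAAAAAAAA

56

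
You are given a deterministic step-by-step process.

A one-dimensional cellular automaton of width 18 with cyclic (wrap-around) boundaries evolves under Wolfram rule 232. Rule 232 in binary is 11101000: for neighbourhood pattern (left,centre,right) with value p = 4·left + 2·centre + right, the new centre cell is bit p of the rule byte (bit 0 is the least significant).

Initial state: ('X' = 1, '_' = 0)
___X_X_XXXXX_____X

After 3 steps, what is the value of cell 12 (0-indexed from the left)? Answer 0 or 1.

gen 0: ___X_X_XXXXX_____X
gen 1: ____X_XXXXXX______
gen 2: _____XXXXXXX______
gen 3: _____XXXXXXX______

0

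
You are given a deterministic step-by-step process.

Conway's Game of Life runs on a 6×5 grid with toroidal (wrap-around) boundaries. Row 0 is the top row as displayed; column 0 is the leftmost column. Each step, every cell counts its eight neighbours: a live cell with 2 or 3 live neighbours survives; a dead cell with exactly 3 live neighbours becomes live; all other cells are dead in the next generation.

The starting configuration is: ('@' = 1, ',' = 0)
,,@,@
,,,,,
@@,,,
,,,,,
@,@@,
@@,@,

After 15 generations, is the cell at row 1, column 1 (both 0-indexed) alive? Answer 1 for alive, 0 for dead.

step 0: ,,@,@
,,,,,
@@,,,
,,,,,
@,@@,
@@,@,
step 1: @@@@@
@@,,,
,,,,,
@,@,@
@,@@,
@,,,,
step 2: ,,@@,
,,,@,
,,,,@
@,@,@
@,@@,
,,,,,
step 3: ,,@@,
,,@@@
@,,,@
@,@,,
@,@@,
,@,,@
step 4: @@,,,
@@@,,
@,@,,
@,@,,
@,@@,
@@,,@
step 5: ,,,,,
,,@,@
@,@@@
@,@,,
,,@@,
,,,@,
step 6: ,,,@,
@@@,@
@,@,,
@,,,,
,@@@@
,,@@,
step 7: @,,,,
@,@,@
,,@@,
@,,,,
@@,,@
,@,,,
step 8: @,,,@
@,@,@
@,@@,
@,@@,
,@,,@
,@,,@
step 9: ,,,,,
,,@,,
@,,,,
@,,,,
,@,,@
,@,@@
step 10: ,,@@,
,,,,,
,@,,,
@@,,@
,@@@@
,,@@@
step 11: ,,@,@
,,@,,
,@,,,
,,,,@
,,,,,
@,,,,
step 12: ,@,@,
,@@@,
,,,,,
,,,,,
,,,,,
,,,,,
step 13: ,@,@,
,@,@,
,,@,,
,,,,,
,,,,,
,,,,,
step 14: ,,,,,
,@,@,
,,@,,
,,,,,
,,,,,
,,,,,
step 15: ,,,,,
,,@,,
,,@,,
,,,,,
,,,,,
,,,,,

0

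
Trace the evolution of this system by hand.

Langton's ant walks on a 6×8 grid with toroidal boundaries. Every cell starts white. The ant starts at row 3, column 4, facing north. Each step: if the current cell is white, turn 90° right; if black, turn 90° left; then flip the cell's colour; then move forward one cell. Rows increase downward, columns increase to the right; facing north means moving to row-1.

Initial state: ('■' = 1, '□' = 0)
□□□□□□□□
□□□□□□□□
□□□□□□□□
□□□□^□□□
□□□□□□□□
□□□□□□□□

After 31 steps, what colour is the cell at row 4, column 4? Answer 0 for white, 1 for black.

t=0: □□□□□□□□
□□□□□□□□
□□□□□□□□
□□□□^□□□
□□□□□□□□
□□□□□□□□
t=1: □□□□□□□□
□□□□□□□□
□□□□□□□□
□□□□■>□□
□□□□□□□□
□□□□□□□□
t=2: □□□□□□□□
□□□□□□□□
□□□□□□□□
□□□□■■□□
□□□□□v□□
□□□□□□□□
t=3: □□□□□□□□
□□□□□□□□
□□□□□□□□
□□□□■■□□
□□□□<■□□
□□□□□□□□
t=4: □□□□□□□□
□□□□□□□□
□□□□□□□□
□□□□^■□□
□□□□■■□□
□□□□□□□□
t=5: □□□□□□□□
□□□□□□□□
□□□□□□□□
□□□<□■□□
□□□□■■□□
□□□□□□□□
t=6: □□□□□□□□
□□□□□□□□
□□□^□□□□
□□□■□■□□
□□□□■■□□
□□□□□□□□
t=7: □□□□□□□□
□□□□□□□□
□□□■>□□□
□□□■□■□□
□□□□■■□□
□□□□□□□□
t=8: □□□□□□□□
□□□□□□□□
□□□■■□□□
□□□■v■□□
□□□□■■□□
□□□□□□□□
t=9: □□□□□□□□
□□□□□□□□
□□□■■□□□
□□□<■■□□
□□□□■■□□
□□□□□□□□
t=10: □□□□□□□□
□□□□□□□□
□□□■■□□□
□□□□■■□□
□□□v■■□□
□□□□□□□□
t=11: □□□□□□□□
□□□□□□□□
□□□■■□□□
□□□□■■□□
□□<■■■□□
□□□□□□□□
t=12: □□□□□□□□
□□□□□□□□
□□□■■□□□
□□^□■■□□
□□■■■■□□
□□□□□□□□
t=13: □□□□□□□□
□□□□□□□□
□□□■■□□□
□□■>■■□□
□□■■■■□□
□□□□□□□□
t=14: □□□□□□□□
□□□□□□□□
□□□■■□□□
□□■■■■□□
□□■v■■□□
□□□□□□□□
t=15: □□□□□□□□
□□□□□□□□
□□□■■□□□
□□■■■■□□
□□■□>■□□
□□□□□□□□
t=16: □□□□□□□□
□□□□□□□□
□□□■■□□□
□□■■^■□□
□□■□□■□□
□□□□□□□□
t=17: □□□□□□□□
□□□□□□□□
□□□■■□□□
□□■<□■□□
□□■□□■□□
□□□□□□□□
t=18: □□□□□□□□
□□□□□□□□
□□□■■□□□
□□■□□■□□
□□■v□■□□
□□□□□□□□
t=19: □□□□□□□□
□□□□□□□□
□□□■■□□□
□□■□□■□□
□□<■□■□□
□□□□□□□□
t=20: □□□□□□□□
□□□□□□□□
□□□■■□□□
□□■□□■□□
□□□■□■□□
□□v□□□□□
t=21: □□□□□□□□
□□□□□□□□
□□□■■□□□
□□■□□■□□
□□□■□■□□
□<■□□□□□
t=22: □□□□□□□□
□□□□□□□□
□□□■■□□□
□□■□□■□□
□^□■□■□□
□■■□□□□□
t=23: □□□□□□□□
□□□□□□□□
□□□■■□□□
□□■□□■□□
□■>■□■□□
□■■□□□□□
t=24: □□□□□□□□
□□□□□□□□
□□□■■□□□
□□■□□■□□
□■■■□■□□
□■v□□□□□
t=25: □□□□□□□□
□□□□□□□□
□□□■■□□□
□□■□□■□□
□■■■□■□□
□■□>□□□□
t=26: □□□v□□□□
□□□□□□□□
□□□■■□□□
□□■□□■□□
□■■■□■□□
□■□■□□□□
t=27: □□<■□□□□
□□□□□□□□
□□□■■□□□
□□■□□■□□
□■■■□■□□
□■□■□□□□
t=28: □□■■□□□□
□□□□□□□□
□□□■■□□□
□□■□□■□□
□■■■□■□□
□■^■□□□□
t=29: □□■■□□□□
□□□□□□□□
□□□■■□□□
□□■□□■□□
□■■■□■□□
□■■>□□□□
t=30: □□■■□□□□
□□□□□□□□
□□□■■□□□
□□■□□■□□
□■■^□■□□
□■■□□□□□
t=31: □□■■□□□□
□□□□□□□□
□□□■■□□□
□□■□□■□□
□■<□□■□□
□■■□□□□□

0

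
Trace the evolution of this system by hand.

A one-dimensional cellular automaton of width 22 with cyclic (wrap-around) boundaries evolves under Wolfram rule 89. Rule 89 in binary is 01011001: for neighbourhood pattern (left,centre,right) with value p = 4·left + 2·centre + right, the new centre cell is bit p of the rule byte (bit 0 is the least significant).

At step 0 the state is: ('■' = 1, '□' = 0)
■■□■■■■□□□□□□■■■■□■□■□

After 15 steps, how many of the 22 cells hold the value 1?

8

step 0: ■■□■■■■□□□□□□■■■■□■□■□
step 1: ■■□■□□■■■■■■□■□□■□□□□□
step 2: ■■□□■□■□□□□■□□■□□■■■■□
step 3: ■■■□□□□■■■□□■□□■□■□□■□
step 4: ■□■■■■□■□■■□□■□□□□■□□□
step 5: □□■□□■□□□■■■□□■■■□□■■□
step 6: ■□□■□□■■□■□■■□■□■■□■■■
step 7: ■■□□■□■■□□□■■□□□■■□■□□
step 8: ■■■□□□■■■■□■■■■□■■□□■□
step 9: ■□■■■□■□□■□■□□■□■■■□□□
step 10: □□■□■□□■□□□□■□□□■□■■■□
step 11: ■□□□□■□□■■■□□■■□□□■□■■
step 12: ■■■■□□■□■□■■□■■■■□□□■□
step 13: ■□□■■□□□□□■■□■□□■■■□□□
step 14: □■□■■■■■■□■■□□■□■□■■■□
step 15: □□□■□□□□■□■■■□□□□□■□■■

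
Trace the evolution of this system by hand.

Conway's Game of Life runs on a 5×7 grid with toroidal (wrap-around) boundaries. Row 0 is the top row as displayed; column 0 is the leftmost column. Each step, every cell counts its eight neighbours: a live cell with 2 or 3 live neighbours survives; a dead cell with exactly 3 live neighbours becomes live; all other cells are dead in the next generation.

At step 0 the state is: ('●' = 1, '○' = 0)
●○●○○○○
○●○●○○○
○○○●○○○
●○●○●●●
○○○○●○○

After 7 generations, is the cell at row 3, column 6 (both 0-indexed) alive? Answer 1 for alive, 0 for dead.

t=0: ●○●○○○○
○●○●○○○
○○○●○○○
●○●○●●●
○○○○●○○
t=1: ○●●●○○○
○●○●○○○
●●○●○●●
○○○○●●●
●○○○●○○
t=2: ●●○●●○○
○○○●○○●
○●○●○○○
○●○●○○○
●●●○●○●
t=3: ○○○○●○○
○●○●○○○
●○○●●○○
○○○●●○○
○○○○●●●
t=4: ○○○●●○○
○○●●○○○
○○○○○○○
○○○○○○●
○○○○○○○
t=5: ○○●●●○○
○○●●●○○
○○○○○○○
○○○○○○○
○○○○○○○
t=6: ○○●○●○○
○○●○●○○
○○○●○○○
○○○○○○○
○○○●○○○
t=7: ○○●○●○○
○○●○●○○
○○○●○○○
○○○○○○○
○○○●○○○

0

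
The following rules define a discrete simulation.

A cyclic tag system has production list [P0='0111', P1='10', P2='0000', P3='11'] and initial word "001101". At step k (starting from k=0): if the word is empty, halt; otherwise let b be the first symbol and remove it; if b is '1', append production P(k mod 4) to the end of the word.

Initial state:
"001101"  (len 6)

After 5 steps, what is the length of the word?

7

[0] "001101"  (len 6)
[1] "01101"  (len 5)
[2] "1101"  (len 4)
[3] "1010000"  (len 7)
[4] "01000011"  (len 8)
[5] "1000011"  (len 7)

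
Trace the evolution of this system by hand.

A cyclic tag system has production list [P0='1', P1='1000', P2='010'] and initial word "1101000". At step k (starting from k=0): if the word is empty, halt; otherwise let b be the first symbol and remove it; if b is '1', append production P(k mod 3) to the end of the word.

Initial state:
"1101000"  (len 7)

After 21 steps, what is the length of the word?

8

step 0: "1101000"  (len 7)
step 1: "1010001"  (len 7)
step 2: "0100011000"  (len 10)
step 3: "100011000"  (len 9)
step 4: "000110001"  (len 9)
step 5: "00110001"  (len 8)
step 6: "0110001"  (len 7)
step 7: "110001"  (len 6)
step 8: "100011000"  (len 9)
step 9: "00011000010"  (len 11)
step 10: "0011000010"  (len 10)
step 11: "011000010"  (len 9)
step 12: "11000010"  (len 8)
step 13: "10000101"  (len 8)
step 14: "00001011000"  (len 11)
step 15: "0001011000"  (len 10)
step 16: "001011000"  (len 9)
step 17: "01011000"  (len 8)
step 18: "1011000"  (len 7)
step 19: "0110001"  (len 7)
step 20: "110001"  (len 6)
step 21: "10001010"  (len 8)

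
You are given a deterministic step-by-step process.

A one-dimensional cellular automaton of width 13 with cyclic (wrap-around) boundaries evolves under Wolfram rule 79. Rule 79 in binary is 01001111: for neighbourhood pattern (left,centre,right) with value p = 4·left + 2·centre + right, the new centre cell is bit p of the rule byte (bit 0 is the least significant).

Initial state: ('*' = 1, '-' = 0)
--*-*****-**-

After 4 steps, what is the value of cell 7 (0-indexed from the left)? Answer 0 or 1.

gen 0: --*-*****-**-
gen 1: ***-*---*-**-
gen 2: *-*-*-***-**-
gen 3: *-*-*-*-*-**-
gen 4: *-*-*-*-*-**-

0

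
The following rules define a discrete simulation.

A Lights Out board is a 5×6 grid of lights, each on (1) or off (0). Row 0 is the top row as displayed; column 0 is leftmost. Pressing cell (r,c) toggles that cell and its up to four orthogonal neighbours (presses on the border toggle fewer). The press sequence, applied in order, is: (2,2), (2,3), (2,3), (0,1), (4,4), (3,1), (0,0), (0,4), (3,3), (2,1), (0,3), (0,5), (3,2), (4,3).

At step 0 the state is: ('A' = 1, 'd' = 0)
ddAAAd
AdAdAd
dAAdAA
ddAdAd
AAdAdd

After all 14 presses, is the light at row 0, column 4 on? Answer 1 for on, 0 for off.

t=0: ddAAAd
AdAdAd
dAAdAA
ddAdAd
AAdAdd
t=1: ddAAAd
AdddAd
dddAAA
ddddAd
AAdAdd
t=2: ddAAAd
AddAAd
ddAddA
dddAAd
AAdAdd
t=3: ddAAAd
AdddAd
dddAAA
ddddAd
AAdAdd
t=4: AAdAAd
AAddAd
dddAAA
ddddAd
AAdAdd
t=5: AAdAAd
AAddAd
dddAAA
dddddd
AAddAA
t=6: AAdAAd
AAddAd
dAdAAA
AAAddd
AdddAA
t=7: dddAAd
dAddAd
dAdAAA
AAAddd
AdddAA
t=8: dddddA
dAdddd
dAdAAA
AAAddd
AdddAA
t=9: dddddA
dAdddd
dAddAA
AAdAAd
AddAAA
t=10: dddddA
dddddd
AdAdAA
AddAAd
AddAAA
t=11: ddAAAA
dddAdd
AdAdAA
AddAAd
AddAAA
t=12: ddAAdd
dddAdA
AdAdAA
AddAAd
AddAAA
t=13: ddAAdd
dddAdA
AdddAA
AAAdAd
AdAAAA
t=14: ddAAdd
dddAdA
AdddAA
AAAAAd
AddddA

0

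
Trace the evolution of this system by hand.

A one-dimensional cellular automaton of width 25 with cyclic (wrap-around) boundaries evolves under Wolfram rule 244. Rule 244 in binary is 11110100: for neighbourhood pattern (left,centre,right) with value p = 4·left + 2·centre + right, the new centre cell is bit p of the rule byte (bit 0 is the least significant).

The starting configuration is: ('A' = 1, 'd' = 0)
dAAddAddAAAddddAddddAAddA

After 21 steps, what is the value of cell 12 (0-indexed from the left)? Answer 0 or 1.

0

0) dAAddAddAAAddddAddddAAddA
1) AdAAdAAddAAAdddAAddddAAdA
2) AAdAAdAAddAAAdddAAddddAAd
3) dAAdAAdAAddAAAdddAAddddAA
4) AdAAdAAdAAddAAAdddAAddddA
5) AAdAAdAAdAAddAAAdddAAdddd
6) dAAdAAdAAdAAddAAAdddAAddd
7) ddAAdAAdAAdAAddAAAdddAAdd
8) dddAAdAAdAAdAAddAAAdddAAd
9) ddddAAdAAdAAdAAddAAAdddAA
10) AddddAAdAAdAAdAAddAAAdddA
11) AAddddAAdAAdAAdAAddAAAddd
12) dAAddddAAdAAdAAdAAddAAAdd
13) ddAAddddAAdAAdAAdAAddAAAd
14) dddAAddddAAdAAdAAdAAddAAA
15) AdddAAddddAAdAAdAAdAAddAA
16) AAdddAAddddAAdAAdAAdAAddA
17) AAAdddAAddddAAdAAdAAdAAdd
18) dAAAdddAAddddAAdAAdAAdAAd
19) ddAAAdddAAddddAAdAAdAAdAA
20) AddAAAdddAAddddAAdAAdAAdA
21) AAddAAAdddAAddddAAdAAdAAd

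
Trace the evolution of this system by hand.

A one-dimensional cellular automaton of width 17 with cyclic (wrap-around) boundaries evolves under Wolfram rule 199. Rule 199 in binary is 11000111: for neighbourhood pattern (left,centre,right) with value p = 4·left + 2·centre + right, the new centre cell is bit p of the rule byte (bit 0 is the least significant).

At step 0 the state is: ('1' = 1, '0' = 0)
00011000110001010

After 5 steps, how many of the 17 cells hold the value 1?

0) 00011000110001010
1) 11101011010111010
2) 01101001010011010
3) 10101011010101010
4) 10101001010101010
5) 10101011010101010

9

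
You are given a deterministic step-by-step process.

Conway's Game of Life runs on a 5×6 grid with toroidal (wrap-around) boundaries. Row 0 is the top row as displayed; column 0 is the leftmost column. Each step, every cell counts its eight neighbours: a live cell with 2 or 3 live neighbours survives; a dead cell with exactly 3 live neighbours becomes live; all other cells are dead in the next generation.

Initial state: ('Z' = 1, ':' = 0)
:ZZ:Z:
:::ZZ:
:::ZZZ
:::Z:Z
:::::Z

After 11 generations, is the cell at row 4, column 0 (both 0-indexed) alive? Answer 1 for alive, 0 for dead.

gen 0: :ZZ:Z:
:::ZZ:
:::ZZZ
:::Z:Z
:::::Z
gen 1: ::Z:ZZ
::::::
::Z::Z
Z::Z:Z
Z:ZZ:Z
gen 2: ZZZ:ZZ
:::ZZZ
Z:::ZZ
:::Z::
::Z:::
gen 3: ZZZ:::
::Z:::
Z:::::
:::ZZZ
Z:Z:ZZ
gen 4: Z:Z:::
Z:Z:::
:::ZZZ
:Z:Z::
::Z:::
gen 5: ::ZZ::
Z:Z:Z:
ZZ:ZZZ
:::Z::
::ZZ::
gen 6: ::::Z:
Z:::::
ZZ::::
ZZ:::Z
::::Z:
gen 7: :::::Z
ZZ:::Z
::::::
:Z:::Z
Z:::Z:
gen 8: :Z::Z:
Z::::Z
:Z:::Z
Z::::Z
Z:::Z:
gen 9: :Z::Z:
:Z::ZZ
:Z::Z:
:Z::Z:
ZZ::Z:
gen 10: :ZZZZ:
:ZZZZZ
:ZZZZ:
:ZZZZ:
ZZZZZ:
gen 11: ::::::
:::::Z
::::::
::::::
Z:::::

1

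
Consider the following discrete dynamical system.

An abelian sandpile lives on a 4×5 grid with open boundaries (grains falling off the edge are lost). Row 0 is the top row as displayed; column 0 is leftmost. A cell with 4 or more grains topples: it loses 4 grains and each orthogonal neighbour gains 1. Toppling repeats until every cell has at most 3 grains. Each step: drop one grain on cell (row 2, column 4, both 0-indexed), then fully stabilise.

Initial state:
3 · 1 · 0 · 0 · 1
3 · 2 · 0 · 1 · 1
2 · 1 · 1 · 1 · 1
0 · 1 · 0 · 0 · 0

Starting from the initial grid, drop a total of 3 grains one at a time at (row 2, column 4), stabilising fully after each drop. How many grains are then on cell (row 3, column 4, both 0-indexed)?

[0] 3 · 1 · 0 · 0 · 1
3 · 2 · 0 · 1 · 1
2 · 1 · 1 · 1 · 1
0 · 1 · 0 · 0 · 0
[1] 3 · 1 · 0 · 0 · 1
3 · 2 · 0 · 1 · 1
2 · 1 · 1 · 1 · 2
0 · 1 · 0 · 0 · 0
[2] 3 · 1 · 0 · 0 · 1
3 · 2 · 0 · 1 · 1
2 · 1 · 1 · 1 · 3
0 · 1 · 0 · 0 · 0
[3] 3 · 1 · 0 · 0 · 1
3 · 2 · 0 · 1 · 2
2 · 1 · 1 · 2 · 0
0 · 1 · 0 · 0 · 1

1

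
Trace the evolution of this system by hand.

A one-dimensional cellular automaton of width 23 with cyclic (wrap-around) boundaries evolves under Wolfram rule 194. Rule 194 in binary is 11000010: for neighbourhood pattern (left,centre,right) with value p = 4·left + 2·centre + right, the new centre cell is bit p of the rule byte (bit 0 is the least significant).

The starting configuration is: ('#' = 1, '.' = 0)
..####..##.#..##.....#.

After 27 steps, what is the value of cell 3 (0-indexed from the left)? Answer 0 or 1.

k=0  ..####..##.#..##.....#.
k=1  .#.###.#.#...#.#....#..
k=2  #...##......#......#...
k=3  ...#.#.....#......#...#
k=4  ..#.......#......#...#.
k=5  .#.......#......#...#..
k=6  #.......#......#...#...
k=7  .......#......#...#...#
k=8  ......#......#...#...#.
k=9  .....#......#...#...#..
k=10  ....#......#...#...#...
k=11  ...#......#...#...#....
k=12  ..#......#...#...#.....
k=13  .#......#...#...#......
k=14  #......#...#...#.......
k=15  ......#...#...#.......#
k=16  .....#...#...#.......#.
k=17  ....#...#...#.......#..
k=18  ...#...#...#.......#...
k=19  ..#...#...#.......#....
k=20  .#...#...#.......#.....
k=21  #...#...#.......#......
k=22  ...#...#.......#......#
k=23  ..#...#.......#......#.
k=24  .#...#.......#......#..
k=25  #...#.......#......#...
k=26  ...#.......#......#...#
k=27  ..#.......#......#...#.

0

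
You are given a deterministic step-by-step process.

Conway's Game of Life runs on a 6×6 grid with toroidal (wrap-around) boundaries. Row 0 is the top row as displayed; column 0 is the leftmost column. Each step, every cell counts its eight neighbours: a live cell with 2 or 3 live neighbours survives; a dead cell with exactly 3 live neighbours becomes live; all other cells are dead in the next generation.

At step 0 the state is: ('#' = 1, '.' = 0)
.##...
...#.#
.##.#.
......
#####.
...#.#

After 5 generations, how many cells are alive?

8

k=0  .##...
...#.#
.##.#.
......
#####.
...#.#
k=1  #.##..
#..##.
..###.
#...##
######
.....#
k=2  ####..
......
###...
......
.###..
......
k=3  .##...
...#..
.#....
#..#..
..#...
#.....
k=4  .##...
.#....
..#...
.##...
.#....
..#...
k=5  .##...
.#....
..#...
.##...
.#....
..#...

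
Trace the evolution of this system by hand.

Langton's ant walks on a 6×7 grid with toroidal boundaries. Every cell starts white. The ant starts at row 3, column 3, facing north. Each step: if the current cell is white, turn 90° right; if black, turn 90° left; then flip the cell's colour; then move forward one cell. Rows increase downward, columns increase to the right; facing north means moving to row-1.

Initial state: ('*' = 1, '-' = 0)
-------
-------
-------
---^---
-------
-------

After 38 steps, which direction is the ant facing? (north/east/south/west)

north

[0] -------
-------
-------
---^---
-------
-------
[1] -------
-------
-------
---*>--
-------
-------
[2] -------
-------
-------
---**--
----v--
-------
[3] -------
-------
-------
---**--
---<*--
-------
[4] -------
-------
-------
---^*--
---**--
-------
[5] -------
-------
-------
--<-*--
---**--
-------
[6] -------
-------
--^----
--*-*--
---**--
-------
[7] -------
-------
--*>---
--*-*--
---**--
-------
[8] -------
-------
--**---
--*v*--
---**--
-------
[9] -------
-------
--**---
--<**--
---**--
-------
[10] -------
-------
--**---
---**--
--v**--
-------
[11] -------
-------
--**---
---**--
-<***--
-------
[12] -------
-------
--**---
-^-**--
-****--
-------
[13] -------
-------
--**---
-*>**--
-****--
-------
[14] -------
-------
--**---
-****--
-*v**--
-------
[15] -------
-------
--**---
-****--
-*->*--
-------
[16] -------
-------
--**---
-**^*--
-*--*--
-------
[17] -------
-------
--**---
-*<-*--
-*--*--
-------
[18] -------
-------
--**---
-*--*--
-*v-*--
-------
[19] -------
-------
--**---
-*--*--
-<*-*--
-------
[20] -------
-------
--**---
-*--*--
--*-*--
-v-----
[21] -------
-------
--**---
-*--*--
--*-*--
<*-----
[22] -------
-------
--**---
-*--*--
^-*-*--
**-----
[23] -------
-------
--**---
-*--*--
*>*-*--
**-----
[24] -------
-------
--**---
-*--*--
***-*--
*v-----
[25] -------
-------
--**---
-*--*--
***-*--
*->----
[26] --v----
-------
--**---
-*--*--
***-*--
*-*----
[27] -<*----
-------
--**---
-*--*--
***-*--
*-*----
[28] -**----
-------
--**---
-*--*--
***-*--
*^*----
[29] -**----
-------
--**---
-*--*--
***-*--
**>----
[30] -**----
-------
--**---
-*--*--
**^-*--
**-----
[31] -**----
-------
--**---
-*--*--
*<--*--
**-----
[32] -**----
-------
--**---
-*--*--
*---*--
*v-----
[33] -**----
-------
--**---
-*--*--
*---*--
*->----
[34] -*v----
-------
--**---
-*--*--
*---*--
*-*----
[35] -*->---
-------
--**---
-*--*--
*---*--
*-*----
[36] -*-*---
---v---
--**---
-*--*--
*---*--
*-*----
[37] -*-*---
--<*---
--**---
-*--*--
*---*--
*-*----
[38] -*^*---
--**---
--**---
-*--*--
*---*--
*-*----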